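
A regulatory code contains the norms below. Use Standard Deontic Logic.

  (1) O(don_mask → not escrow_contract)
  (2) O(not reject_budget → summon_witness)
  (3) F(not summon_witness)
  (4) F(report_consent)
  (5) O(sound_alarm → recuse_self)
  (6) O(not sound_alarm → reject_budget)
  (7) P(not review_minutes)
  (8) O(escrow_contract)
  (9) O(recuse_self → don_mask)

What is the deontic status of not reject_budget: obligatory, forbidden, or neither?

Forbidden

Premise 8 states O(escrow_contract) outright.
Premise 1 is O(don_mask → not escrow_contract); contrapositively O(escrow_contract → not don_mask). Since O(escrow_contract) holds, K gives O(not don_mask).
Premise 9 is O(recuse_self → don_mask); contrapositively O(not don_mask → not recuse_self). Since O(not don_mask) holds, K gives O(not recuse_self).
The contrapositive of premise 5 (O(sound_alarm → recuse_self)) is O(not recuse_self → not sound_alarm), and O(not recuse_self) is already established, so O(not sound_alarm).
Applying K to premise 6 (O(not sound_alarm → reject_budget)) and O(not sound_alarm) yields O(reject_budget).
Premises 2, 3, 4, 7 do not contribute to this derivation.
Thus O(reject_budget), which is F(not reject_budget): not reject_budget is forbidden.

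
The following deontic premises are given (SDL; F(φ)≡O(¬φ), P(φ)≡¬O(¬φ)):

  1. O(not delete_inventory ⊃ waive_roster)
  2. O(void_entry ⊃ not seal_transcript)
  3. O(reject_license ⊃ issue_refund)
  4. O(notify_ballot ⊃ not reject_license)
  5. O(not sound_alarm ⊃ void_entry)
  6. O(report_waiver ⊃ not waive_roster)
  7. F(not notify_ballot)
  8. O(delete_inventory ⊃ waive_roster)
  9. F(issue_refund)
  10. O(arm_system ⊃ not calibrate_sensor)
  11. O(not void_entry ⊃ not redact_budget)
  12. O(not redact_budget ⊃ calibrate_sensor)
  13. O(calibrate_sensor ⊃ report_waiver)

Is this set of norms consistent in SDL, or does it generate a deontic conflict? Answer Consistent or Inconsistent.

Premise 3 is O(reject_license ⊃ issue_refund), but O(reject_license) is not derivable from the premises, so it does not yield O(issue_refund).
So O(issue_refund) is not derivable, and the apparent clash with O(not issue_refund) does not arise.
A world satisfying every obligation exists (e.g. arm_system=false, calibrate_sensor=false, delete_inventory=false, issue_refund=false, notify_ballot=true, redact_budget=true, reject_license=false, report_waiver=false, seal_transcript=false, sound_alarm=false, void_entry=true, waive_roster=true); no atom is both obligatory and forbidden, so the set is consistent.

Consistent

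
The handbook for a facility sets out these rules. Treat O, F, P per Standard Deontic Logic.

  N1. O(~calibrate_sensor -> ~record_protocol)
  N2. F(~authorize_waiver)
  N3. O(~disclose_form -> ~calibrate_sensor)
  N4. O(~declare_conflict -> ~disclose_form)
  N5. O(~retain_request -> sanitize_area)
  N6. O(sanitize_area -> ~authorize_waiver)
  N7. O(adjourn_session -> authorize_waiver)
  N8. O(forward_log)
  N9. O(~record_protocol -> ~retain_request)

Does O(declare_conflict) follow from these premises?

Yes

F(~authorize_waiver) at premise 2 means O(authorize_waiver).
The contrapositive of premise 6 (O(sanitize_area -> ~authorize_waiver)) is O(authorize_waiver -> ~sanitize_area), and O(authorize_waiver) is already established, so O(~sanitize_area).
Premise 5 is O(~retain_request -> sanitize_area); contrapositively O(~sanitize_area -> retain_request). Since O(~sanitize_area) holds, K gives O(retain_request).
Premise 9, O(~record_protocol -> ~retain_request), contraposes to O(retain_request -> record_protocol); with O(retain_request) we get O(record_protocol).
The contrapositive of premise 1 (O(~calibrate_sensor -> ~record_protocol)) is O(record_protocol -> calibrate_sensor), and O(record_protocol) is already established, so O(calibrate_sensor).
Premise 3 is O(~disclose_form -> ~calibrate_sensor); contrapositively O(calibrate_sensor -> disclose_form). Since O(calibrate_sensor) holds, K gives O(disclose_form).
The contrapositive of premise 4 (O(~declare_conflict -> ~disclose_form)) is O(disclose_form -> declare_conflict), and O(disclose_form) is already established, so O(declare_conflict).
Premises 7, 8 do not contribute to this derivation.
So O(declare_conflict) follows.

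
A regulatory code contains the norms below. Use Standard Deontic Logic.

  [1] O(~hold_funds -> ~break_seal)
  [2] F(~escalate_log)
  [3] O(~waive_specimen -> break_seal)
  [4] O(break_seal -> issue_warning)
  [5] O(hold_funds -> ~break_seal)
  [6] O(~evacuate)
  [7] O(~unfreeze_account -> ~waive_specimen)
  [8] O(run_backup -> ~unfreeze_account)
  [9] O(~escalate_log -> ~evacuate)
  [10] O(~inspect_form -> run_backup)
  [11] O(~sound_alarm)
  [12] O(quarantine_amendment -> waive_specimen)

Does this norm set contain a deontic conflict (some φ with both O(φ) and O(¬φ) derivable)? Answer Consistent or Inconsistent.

Premise 9 is O(~escalate_log -> ~evacuate); even if O(~evacuate) held, inferring O(~escalate_log) would be affirming the consequent — invalid.
So O(~escalate_log) is not derivable, and the apparent clash with O(escalate_log) does not arise.
A world satisfying every obligation exists (e.g. break_seal=false, escalate_log=true, evacuate=false, hold_funds=false, inspect_form=true, issue_warning=false, quarantine_amendment=false, run_backup=false, sound_alarm=false, unfreeze_account=true, waive_specimen=true); no atom is both obligatory and forbidden, so the set is consistent.

Consistent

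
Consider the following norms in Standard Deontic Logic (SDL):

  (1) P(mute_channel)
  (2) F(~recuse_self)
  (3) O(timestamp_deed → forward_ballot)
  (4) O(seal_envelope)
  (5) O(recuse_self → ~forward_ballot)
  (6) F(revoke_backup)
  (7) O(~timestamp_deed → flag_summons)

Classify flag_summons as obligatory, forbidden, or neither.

Obligatory

Premise 2, F(~recuse_self), is equivalent to O(recuse_self).
From O(recuse_self) and premise 5, O(recuse_self → ~forward_ballot), we obtain O(~forward_ballot).
The contrapositive of premise 3 (O(timestamp_deed → forward_ballot)) is O(~forward_ballot → ~timestamp_deed), and O(~forward_ballot) is already established, so O(~timestamp_deed).
Applying K to premise 7 (O(~timestamp_deed → flag_summons)) and O(~timestamp_deed) yields O(flag_summons).
Premises 1, 4, 6 do not contribute to this derivation.
Hence flag_summons is obligatory.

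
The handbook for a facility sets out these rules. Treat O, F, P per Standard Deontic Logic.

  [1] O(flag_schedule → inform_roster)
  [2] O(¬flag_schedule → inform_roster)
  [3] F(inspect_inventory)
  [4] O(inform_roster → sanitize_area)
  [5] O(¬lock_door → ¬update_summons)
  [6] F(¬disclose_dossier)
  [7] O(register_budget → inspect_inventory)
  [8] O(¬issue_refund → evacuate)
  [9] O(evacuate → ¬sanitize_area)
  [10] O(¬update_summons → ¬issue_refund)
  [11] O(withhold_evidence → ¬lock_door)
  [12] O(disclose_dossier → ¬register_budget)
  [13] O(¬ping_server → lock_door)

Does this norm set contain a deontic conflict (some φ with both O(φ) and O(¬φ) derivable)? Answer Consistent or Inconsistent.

Premise 7 is O(register_budget → inspect_inventory), but O(register_budget) is not derivable from the premises, so it does not yield O(inspect_inventory).
So O(inspect_inventory) is not derivable, and the apparent clash with O(¬inspect_inventory) does not arise.
A world satisfying every obligation exists (e.g. disclose_dossier=true, evacuate=false, flag_schedule=false, inform_roster=true, inspect_inventory=false, issue_refund=true, lock_door=true, ping_server=false, register_budget=false, sanitize_area=true, update_summons=true, withhold_evidence=false); no atom is both obligatory and forbidden, so the set is consistent.

Consistent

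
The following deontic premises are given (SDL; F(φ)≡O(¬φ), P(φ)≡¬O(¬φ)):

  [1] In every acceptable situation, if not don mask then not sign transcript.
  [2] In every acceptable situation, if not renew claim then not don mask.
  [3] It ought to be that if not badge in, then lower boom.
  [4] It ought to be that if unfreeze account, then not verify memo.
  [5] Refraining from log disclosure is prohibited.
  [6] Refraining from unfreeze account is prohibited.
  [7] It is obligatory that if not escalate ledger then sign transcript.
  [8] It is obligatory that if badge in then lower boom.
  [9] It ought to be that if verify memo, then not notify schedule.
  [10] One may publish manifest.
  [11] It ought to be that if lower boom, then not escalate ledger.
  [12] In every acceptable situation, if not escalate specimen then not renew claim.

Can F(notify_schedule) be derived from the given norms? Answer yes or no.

No

Premise 9 is O(verify_memo → ¬notify_schedule), but O(verify_memo) is not derivable from the premises, so it does not yield O(¬notify_schedule).
No other premise forces O(¬notify_schedule). An ideal world satisfying every premise can still have notify_schedule true, so F(notify_schedule) is not derivable.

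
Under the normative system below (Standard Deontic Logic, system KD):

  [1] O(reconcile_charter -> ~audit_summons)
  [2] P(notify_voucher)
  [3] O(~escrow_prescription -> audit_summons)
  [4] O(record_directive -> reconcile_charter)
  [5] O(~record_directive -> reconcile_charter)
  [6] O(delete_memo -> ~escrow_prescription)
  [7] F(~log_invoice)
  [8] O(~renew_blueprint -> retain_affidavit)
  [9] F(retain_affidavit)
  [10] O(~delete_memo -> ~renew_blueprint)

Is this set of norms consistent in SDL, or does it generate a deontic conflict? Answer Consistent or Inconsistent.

By case analysis on ~record_directive: premise 5 gives O(~record_directive -> reconcile_charter) and premise 4 gives O(record_directive -> reconcile_charter), so O(reconcile_charter) either way.
From O(reconcile_charter) and premise 1, O(reconcile_charter -> ~audit_summons), we obtain O(~audit_summons).
The contrapositive of premise 3 (O(~escrow_prescription -> audit_summons)) is O(~audit_summons -> escrow_prescription), and O(~audit_summons) is already established, so O(escrow_prescription).
Premise 6 is O(delete_memo -> ~escrow_prescription); contrapositively O(escrow_prescription -> ~delete_memo). Since O(escrow_prescription) holds, K gives O(~delete_memo).
With premise 10, O(~delete_memo -> ~renew_blueprint), the K-axiom yields O(~renew_blueprint).
From O(~renew_blueprint) and premise 8, O(~renew_blueprint -> retain_affidavit), we obtain O(retain_affidavit).
Yet premise 9 is F(retain_affidavit), i.e. O(~retain_affidavit).
We now have both O(retain_affidavit) and O(~retain_affidavit) — retain_affidavit is simultaneously obligatory and forbidden, violating the D-axiom.

Inconsistent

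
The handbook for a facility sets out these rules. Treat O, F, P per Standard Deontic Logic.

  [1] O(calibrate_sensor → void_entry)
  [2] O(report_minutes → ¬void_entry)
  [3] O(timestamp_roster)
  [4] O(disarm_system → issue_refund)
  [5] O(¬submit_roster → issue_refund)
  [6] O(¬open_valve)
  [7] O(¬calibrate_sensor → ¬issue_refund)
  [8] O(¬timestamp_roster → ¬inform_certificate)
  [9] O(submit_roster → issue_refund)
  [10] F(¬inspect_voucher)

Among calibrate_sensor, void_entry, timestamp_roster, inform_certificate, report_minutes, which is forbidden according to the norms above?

Premises 9 and 5 are O(submit_roster → issue_refund) and O(¬submit_roster → issue_refund); every ideal world satisfies submit_roster or ¬submit_roster, so in either case issue_refund holds — hence O(issue_refund).
Premise 7, O(¬calibrate_sensor → ¬issue_refund), contraposes to O(issue_refund → calibrate_sensor); with O(issue_refund) we get O(calibrate_sensor).
With premise 1, O(calibrate_sensor → void_entry), the K-axiom yields O(void_entry).
Premise 2 is O(report_minutes → ¬void_entry); contrapositively O(void_entry → ¬report_minutes). Since O(void_entry) holds, K gives O(¬report_minutes).
So O(¬report_minutes) holds, i.e. report_minutes is forbidden. None of the other listed options is forbidden under the premises.

report_minutes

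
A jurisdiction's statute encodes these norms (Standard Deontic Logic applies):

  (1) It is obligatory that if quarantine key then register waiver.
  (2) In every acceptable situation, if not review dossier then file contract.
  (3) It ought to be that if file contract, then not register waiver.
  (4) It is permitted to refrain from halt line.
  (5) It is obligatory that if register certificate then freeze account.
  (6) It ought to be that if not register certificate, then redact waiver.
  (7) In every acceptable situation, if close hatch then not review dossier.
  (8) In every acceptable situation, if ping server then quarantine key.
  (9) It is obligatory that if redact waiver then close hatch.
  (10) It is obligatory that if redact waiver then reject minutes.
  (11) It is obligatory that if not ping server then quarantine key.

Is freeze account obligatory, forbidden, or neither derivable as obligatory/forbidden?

Premises 11 and 8 are O(¬ping_server → quarantine_key) and O(ping_server → quarantine_key); every ideal world satisfies ¬ping_server or ping_server, so in either case quarantine_key holds — hence O(quarantine_key).
With premise 1, O(quarantine_key → register_waiver), the K-axiom yields O(register_waiver).
The contrapositive of premise 3 (O(file_contract → ¬register_waiver)) is O(register_waiver → ¬file_contract), and O(register_waiver) is already established, so O(¬file_contract).
The contrapositive of premise 2 (O(¬review_dossier → file_contract)) is O(¬file_contract → review_dossier), and O(¬file_contract) is already established, so O(review_dossier).
The contrapositive of premise 7 (O(close_hatch → ¬review_dossier)) is O(review_dossier → ¬close_hatch), and O(review_dossier) is already established, so O(¬close_hatch).
Premise 9 is O(redact_waiver → close_hatch); contrapositively O(¬close_hatch → ¬redact_waiver). Since O(¬close_hatch) holds, K gives O(¬redact_waiver).
Premise 6, O(¬register_certificate → redact_waiver), contraposes to O(¬redact_waiver → register_certificate); with O(¬redact_waiver) we get O(register_certificate).
From O(register_certificate) and premise 5, O(register_certificate → freeze_account), we obtain O(freeze_account).
Premises 4, 10 do not contribute to this derivation.
Hence freeze_account is obligatory.

Obligatory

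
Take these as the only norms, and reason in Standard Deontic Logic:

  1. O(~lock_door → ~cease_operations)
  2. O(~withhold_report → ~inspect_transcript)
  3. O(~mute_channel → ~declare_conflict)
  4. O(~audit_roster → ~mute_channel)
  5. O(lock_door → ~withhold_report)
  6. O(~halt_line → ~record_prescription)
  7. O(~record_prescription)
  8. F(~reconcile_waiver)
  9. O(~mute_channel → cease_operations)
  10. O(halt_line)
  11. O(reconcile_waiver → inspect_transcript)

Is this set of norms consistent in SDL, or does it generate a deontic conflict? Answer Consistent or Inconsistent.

Premise 6 is O(~halt_line → ~record_prescription); even if O(~record_prescription) held, inferring O(~halt_line) would be affirming the consequent — invalid.
So O(~halt_line) is not derivable, and the apparent clash with O(halt_line) does not arise.
A world satisfying every obligation exists (e.g. audit_roster=true, cease_operations=false, declare_conflict=false, halt_line=true, inspect_transcript=true, lock_door=false, mute_channel=true, reconcile_waiver=true, record_prescription=false, withhold_report=true); no atom is both obligatory and forbidden, so the set is consistent.

Consistent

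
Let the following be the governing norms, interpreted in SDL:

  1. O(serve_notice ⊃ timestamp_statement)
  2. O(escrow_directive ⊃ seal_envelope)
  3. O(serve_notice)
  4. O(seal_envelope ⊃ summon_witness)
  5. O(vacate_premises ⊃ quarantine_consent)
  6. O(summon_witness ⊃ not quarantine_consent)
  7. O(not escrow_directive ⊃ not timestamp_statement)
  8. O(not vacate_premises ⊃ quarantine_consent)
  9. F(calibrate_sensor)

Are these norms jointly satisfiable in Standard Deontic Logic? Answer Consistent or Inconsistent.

Inconsistent

By case analysis on vacate_premises: premise 5 gives O(vacate_premises ⊃ quarantine_consent) and premise 8 gives O(not vacate_premises ⊃ quarantine_consent), so O(quarantine_consent) either way.
Premise 6 is O(summon_witness ⊃ not quarantine_consent); contrapositively O(quarantine_consent ⊃ not summon_witness). Since O(quarantine_consent) holds, K gives O(not summon_witness).
The contrapositive of premise 4 (O(seal_envelope ⊃ summon_witness)) is O(not summon_witness ⊃ not seal_envelope), and O(not summon_witness) is already established, so O(not seal_envelope).
Premise 2, O(escrow_directive ⊃ seal_envelope), contraposes to O(not seal_envelope ⊃ not escrow_directive); with O(not seal_envelope) we get O(not escrow_directive).
With premise 7, O(not escrow_directive ⊃ not timestamp_statement), the K-axiom yields O(not timestamp_statement).
Premise 1, O(serve_notice ⊃ timestamp_statement), contraposes to O(not timestamp_statement ⊃ not serve_notice); with O(not timestamp_statement) we get O(not serve_notice).
Yet premise 3 states O(serve_notice).
We now have both O(not serve_notice) and O(serve_notice) — serve_notice is simultaneously obligatory and forbidden, violating the D-axiom.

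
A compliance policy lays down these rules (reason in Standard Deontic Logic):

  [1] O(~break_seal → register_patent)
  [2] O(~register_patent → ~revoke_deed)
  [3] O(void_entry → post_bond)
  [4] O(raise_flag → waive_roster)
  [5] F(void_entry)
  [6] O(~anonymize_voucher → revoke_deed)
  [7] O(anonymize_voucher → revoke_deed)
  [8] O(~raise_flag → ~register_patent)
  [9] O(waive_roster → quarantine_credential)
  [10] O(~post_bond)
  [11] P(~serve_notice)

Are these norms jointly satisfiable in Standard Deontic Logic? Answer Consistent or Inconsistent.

Premise 3 is O(void_entry → post_bond), but O(void_entry) is not derivable from the premises, so it does not yield O(post_bond).
So O(post_bond) is not derivable, and the apparent clash with O(~post_bond) does not arise.
A world satisfying every obligation exists (e.g. anonymize_voucher=false, break_seal=false, post_bond=false, quarantine_credential=true, raise_flag=true, register_patent=true, revoke_deed=true, serve_notice=false, void_entry=false, waive_roster=true); no atom is both obligatory and forbidden, so the set is consistent.

Consistent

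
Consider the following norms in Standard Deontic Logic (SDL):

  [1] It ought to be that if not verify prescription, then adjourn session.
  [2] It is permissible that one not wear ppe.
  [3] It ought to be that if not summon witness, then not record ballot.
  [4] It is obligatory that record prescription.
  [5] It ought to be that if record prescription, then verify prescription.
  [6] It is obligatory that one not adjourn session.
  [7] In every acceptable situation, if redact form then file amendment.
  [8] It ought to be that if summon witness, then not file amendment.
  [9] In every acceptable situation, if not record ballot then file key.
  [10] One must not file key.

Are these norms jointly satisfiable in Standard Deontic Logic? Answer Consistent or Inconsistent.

Premise 1 is O(¬verify_prescription → adjourn_session), but O(¬verify_prescription) is not derivable from the premises, so it does not yield O(adjourn_session).
So O(adjourn_session) is not derivable, and the apparent clash with O(¬adjourn_session) does not arise.
A world satisfying every obligation exists (e.g. adjourn_session=false, file_amendment=false, file_key=false, record_ballot=true, record_prescription=true, redact_form=false, summon_witness=true, verify_prescription=true, wear_ppe=false); no atom is both obligatory and forbidden, so the set is consistent.

Consistent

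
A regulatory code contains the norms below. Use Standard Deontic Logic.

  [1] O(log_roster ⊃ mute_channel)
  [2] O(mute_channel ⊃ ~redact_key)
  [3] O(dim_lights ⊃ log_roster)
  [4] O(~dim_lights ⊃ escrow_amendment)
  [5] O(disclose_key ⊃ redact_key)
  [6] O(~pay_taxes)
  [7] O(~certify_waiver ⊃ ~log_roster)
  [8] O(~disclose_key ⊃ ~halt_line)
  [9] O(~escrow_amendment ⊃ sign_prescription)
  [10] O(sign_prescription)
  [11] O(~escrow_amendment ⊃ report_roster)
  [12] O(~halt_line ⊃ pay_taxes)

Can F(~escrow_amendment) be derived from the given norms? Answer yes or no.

From premise 6 we have O(~pay_taxes).
Premise 12, O(~halt_line ⊃ pay_taxes), contraposes to O(~pay_taxes ⊃ halt_line); with O(~pay_taxes) we get O(halt_line).
Premise 8 is O(~disclose_key ⊃ ~halt_line); contrapositively O(halt_line ⊃ disclose_key). Since O(halt_line) holds, K gives O(disclose_key).
Premise 5 is O(disclose_key ⊃ redact_key); since O(disclose_key), deontic closure gives O(redact_key).
The contrapositive of premise 2 (O(mute_channel ⊃ ~redact_key)) is O(redact_key ⊃ ~mute_channel), and O(redact_key) is already established, so O(~mute_channel).
The contrapositive of premise 1 (O(log_roster ⊃ mute_channel)) is O(~mute_channel ⊃ ~log_roster), and O(~mute_channel) is already established, so O(~log_roster).
Premise 3, O(dim_lights ⊃ log_roster), contraposes to O(~log_roster ⊃ ~dim_lights); with O(~log_roster) we get O(~dim_lights).
From O(~dim_lights) and premise 4, O(~dim_lights ⊃ escrow_amendment), we obtain O(escrow_amendment).
Premises 7, 9, 10, 11 do not contribute to this derivation.
So O(escrow_amendment) holds, i.e. F(~escrow_amendment). The claim follows.

Yes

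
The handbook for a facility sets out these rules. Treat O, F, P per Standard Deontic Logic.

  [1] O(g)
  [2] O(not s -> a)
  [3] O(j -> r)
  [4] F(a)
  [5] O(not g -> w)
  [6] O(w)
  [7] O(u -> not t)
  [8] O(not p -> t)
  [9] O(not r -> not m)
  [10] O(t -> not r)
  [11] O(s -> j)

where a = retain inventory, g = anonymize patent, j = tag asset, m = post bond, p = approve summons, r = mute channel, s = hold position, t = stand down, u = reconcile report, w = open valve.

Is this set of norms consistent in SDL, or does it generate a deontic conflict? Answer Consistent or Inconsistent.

Premise 5 is O(not g -> w); even if O(w) held, inferring O(not g) would be affirming the consequent — invalid.
So O(not g) is not derivable, and the apparent clash with O(g) does not arise.
A world satisfying every obligation exists (e.g. a=false, g=true, j=true, m=false, p=true, r=true, s=true, t=false, u=false, w=true); no atom is both obligatory and forbidden, so the set is consistent.

Consistent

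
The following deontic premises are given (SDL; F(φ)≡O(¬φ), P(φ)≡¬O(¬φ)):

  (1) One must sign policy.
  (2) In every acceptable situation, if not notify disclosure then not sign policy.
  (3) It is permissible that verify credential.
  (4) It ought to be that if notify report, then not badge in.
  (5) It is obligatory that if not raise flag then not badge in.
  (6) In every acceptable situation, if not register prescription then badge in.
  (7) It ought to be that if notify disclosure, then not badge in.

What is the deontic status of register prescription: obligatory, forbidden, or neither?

Obligatory

From premise 1 we have O(sign_policy).
Premise 2, O(¬notify_disclosure → ¬sign_policy), contraposes to O(sign_policy → notify_disclosure); with O(sign_policy) we get O(notify_disclosure).
With premise 7, O(notify_disclosure → ¬badge_in), the K-axiom yields O(¬badge_in).
Premise 6 is O(¬register_prescription → badge_in); contrapositively O(¬badge_in → register_prescription). Since O(¬badge_in) holds, K gives O(register_prescription).
Premises 3, 4, 5 do not contribute to this derivation.
Hence register_prescription is obligatory.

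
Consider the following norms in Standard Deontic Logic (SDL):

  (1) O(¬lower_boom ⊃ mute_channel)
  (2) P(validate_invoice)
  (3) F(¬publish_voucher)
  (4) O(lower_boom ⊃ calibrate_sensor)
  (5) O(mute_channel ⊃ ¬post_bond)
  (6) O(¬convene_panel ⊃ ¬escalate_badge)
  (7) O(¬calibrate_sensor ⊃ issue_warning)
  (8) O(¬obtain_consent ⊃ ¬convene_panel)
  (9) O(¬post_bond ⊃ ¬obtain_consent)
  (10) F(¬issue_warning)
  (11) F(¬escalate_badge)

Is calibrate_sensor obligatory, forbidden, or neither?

Obligatory

F(¬escalate_badge) at premise 11 means O(escalate_badge).
The contrapositive of premise 6 (O(¬convene_panel ⊃ ¬escalate_badge)) is O(escalate_badge ⊃ convene_panel), and O(escalate_badge) is already established, so O(convene_panel).
The contrapositive of premise 8 (O(¬obtain_consent ⊃ ¬convene_panel)) is O(convene_panel ⊃ obtain_consent), and O(convene_panel) is already established, so O(obtain_consent).
Premise 9, O(¬post_bond ⊃ ¬obtain_consent), contraposes to O(obtain_consent ⊃ post_bond); with O(obtain_consent) we get O(post_bond).
Premise 5, O(mute_channel ⊃ ¬post_bond), contraposes to O(post_bond ⊃ ¬mute_channel); with O(post_bond) we get O(¬mute_channel).
Premise 1 is O(¬lower_boom ⊃ mute_channel); contrapositively O(¬mute_channel ⊃ lower_boom). Since O(¬mute_channel) holds, K gives O(lower_boom).
Premise 4 is O(lower_boom ⊃ calibrate_sensor); since O(lower_boom), deontic closure gives O(calibrate_sensor).
Premises 2, 3, 7, 10 do not contribute to this derivation.
Hence calibrate_sensor is obligatory.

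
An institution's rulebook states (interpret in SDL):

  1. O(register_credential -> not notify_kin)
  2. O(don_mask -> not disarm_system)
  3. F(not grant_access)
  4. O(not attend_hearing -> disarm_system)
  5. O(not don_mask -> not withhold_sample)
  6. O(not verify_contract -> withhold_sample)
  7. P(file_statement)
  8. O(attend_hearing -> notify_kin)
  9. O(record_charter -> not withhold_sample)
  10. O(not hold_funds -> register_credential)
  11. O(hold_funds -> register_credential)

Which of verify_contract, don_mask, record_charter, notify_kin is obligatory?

verify_contract

By case analysis on not hold_funds: premise 10 gives O(not hold_funds -> register_credential) and premise 11 gives O(hold_funds -> register_credential), so O(register_credential) either way.
From O(register_credential) and premise 1, O(register_credential -> not notify_kin), we obtain O(not notify_kin).
The contrapositive of premise 8 (O(attend_hearing -> notify_kin)) is O(not notify_kin -> not attend_hearing), and O(not notify_kin) is already established, so O(not attend_hearing).
Premise 4 is O(not attend_hearing -> disarm_system); since O(not attend_hearing), deontic closure gives O(disarm_system).
The contrapositive of premise 2 (O(don_mask -> not disarm_system)) is O(disarm_system -> not don_mask), and O(disarm_system) is already established, so O(not don_mask).
With premise 5, O(not don_mask -> not withhold_sample), the K-axiom yields O(not withhold_sample).
The contrapositive of premise 6 (O(not verify_contract -> withhold_sample)) is O(not withhold_sample -> verify_contract), and O(not withhold_sample) is already established, so O(verify_contract).
So O(verify_contract) holds — verify_contract is obligatory. None of the other listed options is made obligatory by any chain of premises.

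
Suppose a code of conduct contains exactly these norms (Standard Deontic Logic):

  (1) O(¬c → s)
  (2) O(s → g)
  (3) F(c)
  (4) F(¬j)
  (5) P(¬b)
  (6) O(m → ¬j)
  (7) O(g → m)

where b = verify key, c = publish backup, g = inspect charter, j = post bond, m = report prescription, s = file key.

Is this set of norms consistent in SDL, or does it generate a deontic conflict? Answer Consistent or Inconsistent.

Premise 4, F(¬j), is equivalent to O(j).
Premise 6 is O(m → ¬j); contrapositively O(j → ¬m). Since O(j) holds, K gives O(¬m).
Premise 7 is O(g → m); contrapositively O(¬m → ¬g). Since O(¬m) holds, K gives O(¬g).
Premise 2, O(s → g), contraposes to O(¬g → ¬s); with O(¬g) we get O(¬s).
The contrapositive of premise 1 (O(¬c → s)) is O(¬s → c), and O(¬s) is already established, so O(c).
However, F(c) at premise 3 amounts to O(¬c).
We now have both O(c) and O(¬c) — c is simultaneously obligatory and forbidden, violating the D-axiom.

Inconsistent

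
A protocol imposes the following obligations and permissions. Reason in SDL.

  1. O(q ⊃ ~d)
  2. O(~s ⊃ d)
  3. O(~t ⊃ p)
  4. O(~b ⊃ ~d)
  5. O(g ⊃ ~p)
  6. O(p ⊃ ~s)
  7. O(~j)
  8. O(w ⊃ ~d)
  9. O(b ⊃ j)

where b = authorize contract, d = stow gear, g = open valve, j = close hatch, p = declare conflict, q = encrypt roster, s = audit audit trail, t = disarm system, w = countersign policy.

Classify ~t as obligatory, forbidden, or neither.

Forbidden

Premise 7 gives O(~j).
Premise 9 is O(b ⊃ j); contrapositively O(~j ⊃ ~b). Since O(~j) holds, K gives O(~b).
From O(~b) and premise 4, O(~b ⊃ ~d), we obtain O(~d).
Premise 2 is O(~s ⊃ d); contrapositively O(~d ⊃ s). Since O(~d) holds, K gives O(s).
Premise 6, O(p ⊃ ~s), contraposes to O(s ⊃ ~p); with O(s) we get O(~p).
The contrapositive of premise 3 (O(~t ⊃ p)) is O(~p ⊃ t), and O(~p) is already established, so O(t).
Premises 1, 5, 8 do not contribute to this derivation.
Thus O(t), which is F(~t): ~t is forbidden.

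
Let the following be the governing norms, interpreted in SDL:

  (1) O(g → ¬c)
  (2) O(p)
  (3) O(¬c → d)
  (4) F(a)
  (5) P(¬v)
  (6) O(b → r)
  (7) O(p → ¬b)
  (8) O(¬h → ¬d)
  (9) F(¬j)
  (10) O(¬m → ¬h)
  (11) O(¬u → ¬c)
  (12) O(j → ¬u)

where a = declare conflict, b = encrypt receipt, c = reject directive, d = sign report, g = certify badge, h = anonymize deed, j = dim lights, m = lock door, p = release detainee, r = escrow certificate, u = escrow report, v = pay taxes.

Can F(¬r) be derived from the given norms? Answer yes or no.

No

Premise 6 is O(b → r), but O(b) is not derivable from the premises, so it does not yield O(r).
No other premise forces O(r). An ideal world satisfying every premise can still have ¬r true, so F(¬r) is not derivable.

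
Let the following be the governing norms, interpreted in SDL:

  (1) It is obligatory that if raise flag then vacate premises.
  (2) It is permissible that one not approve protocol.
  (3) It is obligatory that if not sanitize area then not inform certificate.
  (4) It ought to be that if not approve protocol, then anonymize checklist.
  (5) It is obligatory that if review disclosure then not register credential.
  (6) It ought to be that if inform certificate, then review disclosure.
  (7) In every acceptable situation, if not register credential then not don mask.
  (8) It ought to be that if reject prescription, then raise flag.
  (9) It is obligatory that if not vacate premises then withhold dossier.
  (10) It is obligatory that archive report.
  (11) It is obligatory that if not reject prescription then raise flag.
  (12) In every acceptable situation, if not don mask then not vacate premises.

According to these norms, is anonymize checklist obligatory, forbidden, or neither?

Premise 4 is O(¬approve_protocol → anonymize_checklist), but O(¬approve_protocol) is not derivable from the premises (the permission P(¬approve_protocol) asserts only ¬O(approve_protocol), not O(¬approve_protocol)), so it does not yield O(anonymize_checklist).
No premise or chain of K-axiom applications forces O(anonymize_checklist), and none forces O(¬anonymize_checklist). So anonymize_checklist is neither obligatory nor forbidden under these norms.

Neither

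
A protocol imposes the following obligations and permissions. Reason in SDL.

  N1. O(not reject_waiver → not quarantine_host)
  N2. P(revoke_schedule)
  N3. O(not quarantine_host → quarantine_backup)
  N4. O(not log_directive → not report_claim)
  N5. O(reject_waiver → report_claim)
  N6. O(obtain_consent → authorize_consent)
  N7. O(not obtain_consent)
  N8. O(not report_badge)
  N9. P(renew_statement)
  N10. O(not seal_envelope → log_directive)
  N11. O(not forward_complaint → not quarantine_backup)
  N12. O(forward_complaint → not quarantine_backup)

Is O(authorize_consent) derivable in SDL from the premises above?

Premise 6 is O(obtain_consent → authorize_consent), but O(obtain_consent) is not derivable from the premises, so it does not yield O(authorize_consent).
No other premise forces O(authorize_consent). An ideal world satisfying every premise can still have authorize_consent false, so O(authorize_consent) is not derivable.

No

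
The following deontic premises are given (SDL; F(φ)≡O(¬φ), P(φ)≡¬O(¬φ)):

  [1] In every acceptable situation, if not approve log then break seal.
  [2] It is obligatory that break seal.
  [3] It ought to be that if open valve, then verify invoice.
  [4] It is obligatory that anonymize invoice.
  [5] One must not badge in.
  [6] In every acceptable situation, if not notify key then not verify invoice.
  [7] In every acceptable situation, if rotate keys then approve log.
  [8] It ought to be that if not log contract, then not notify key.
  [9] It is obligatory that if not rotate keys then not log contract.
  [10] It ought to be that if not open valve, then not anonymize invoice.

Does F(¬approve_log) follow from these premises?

Premise 4 gives O(anonymize_invoice).
Premise 10, O(¬open_valve → ¬anonymize_invoice), contraposes to O(anonymize_invoice → open_valve); with O(anonymize_invoice) we get O(open_valve).
With premise 3, O(open_valve → verify_invoice), the K-axiom yields O(verify_invoice).
Premise 6, O(¬notify_key → ¬verify_invoice), contraposes to O(verify_invoice → notify_key); with O(verify_invoice) we get O(notify_key).
Premise 8 is O(¬log_contract → ¬notify_key); contrapositively O(notify_key → log_contract). Since O(notify_key) holds, K gives O(log_contract).
Premise 9, O(¬rotate_keys → ¬log_contract), contraposes to O(log_contract → rotate_keys); with O(log_contract) we get O(rotate_keys).
From O(rotate_keys) and premise 7, O(rotate_keys → approve_log), we obtain O(approve_log).
Premises 1, 2, 5 do not contribute to this derivation.
So O(approve_log) holds, i.e. F(¬approve_log). The claim follows.

Yes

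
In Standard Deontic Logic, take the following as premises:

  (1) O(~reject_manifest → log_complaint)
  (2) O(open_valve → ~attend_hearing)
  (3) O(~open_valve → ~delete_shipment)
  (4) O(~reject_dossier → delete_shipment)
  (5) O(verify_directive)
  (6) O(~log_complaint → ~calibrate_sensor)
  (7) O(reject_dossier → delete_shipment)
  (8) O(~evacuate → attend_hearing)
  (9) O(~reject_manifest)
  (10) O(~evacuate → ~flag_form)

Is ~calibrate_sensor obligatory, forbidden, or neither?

Neither

Premise 6 is O(~log_complaint → ~calibrate_sensor), but O(~log_complaint) is not derivable from the premises, so it does not yield O(~calibrate_sensor).
No premise or chain of K-axiom applications forces O(~calibrate_sensor), and none forces O(calibrate_sensor). So ~calibrate_sensor is neither obligatory nor forbidden under these norms.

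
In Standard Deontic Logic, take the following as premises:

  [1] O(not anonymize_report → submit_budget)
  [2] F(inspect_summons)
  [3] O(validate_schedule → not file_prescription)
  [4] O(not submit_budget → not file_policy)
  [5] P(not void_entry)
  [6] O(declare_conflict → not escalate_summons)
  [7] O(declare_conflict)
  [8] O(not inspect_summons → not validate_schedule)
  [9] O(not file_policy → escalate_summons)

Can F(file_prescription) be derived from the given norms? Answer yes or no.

No

Premise 3 is O(validate_schedule → not file_prescription), but O(validate_schedule) is not derivable from the premises, so it does not yield O(not file_prescription).
No other premise forces O(not file_prescription). An ideal world satisfying every premise can still have file_prescription true, so F(file_prescription) is not derivable.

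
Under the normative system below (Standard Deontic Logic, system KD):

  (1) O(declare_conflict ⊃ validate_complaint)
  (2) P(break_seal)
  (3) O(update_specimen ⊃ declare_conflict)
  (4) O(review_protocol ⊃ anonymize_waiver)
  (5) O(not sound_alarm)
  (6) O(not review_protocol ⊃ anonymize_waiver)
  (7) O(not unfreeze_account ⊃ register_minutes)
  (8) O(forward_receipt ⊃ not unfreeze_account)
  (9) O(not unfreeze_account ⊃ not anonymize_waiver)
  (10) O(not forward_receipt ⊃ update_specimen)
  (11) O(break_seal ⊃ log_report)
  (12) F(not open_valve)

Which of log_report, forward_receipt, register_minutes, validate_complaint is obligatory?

By case analysis on not review_protocol: premise 6 gives O(not review_protocol ⊃ anonymize_waiver) and premise 4 gives O(review_protocol ⊃ anonymize_waiver), so O(anonymize_waiver) either way.
The contrapositive of premise 9 (O(not unfreeze_account ⊃ not anonymize_waiver)) is O(anonymize_waiver ⊃ unfreeze_account), and O(anonymize_waiver) is already established, so O(unfreeze_account).
Premise 8 is O(forward_receipt ⊃ not unfreeze_account); contrapositively O(unfreeze_account ⊃ not forward_receipt). Since O(unfreeze_account) holds, K gives O(not forward_receipt).
Premise 10 is O(not forward_receipt ⊃ update_specimen); since O(not forward_receipt), deontic closure gives O(update_specimen).
Premise 3 is O(update_specimen ⊃ declare_conflict); since O(update_specimen), deontic closure gives O(declare_conflict).
Applying K to premise 1 (O(declare_conflict ⊃ validate_complaint)) and O(declare_conflict) yields O(validate_complaint).
So O(validate_complaint) holds — validate_complaint is obligatory. None of the other listed options is made obligatory by any chain of premises.

validate_complaint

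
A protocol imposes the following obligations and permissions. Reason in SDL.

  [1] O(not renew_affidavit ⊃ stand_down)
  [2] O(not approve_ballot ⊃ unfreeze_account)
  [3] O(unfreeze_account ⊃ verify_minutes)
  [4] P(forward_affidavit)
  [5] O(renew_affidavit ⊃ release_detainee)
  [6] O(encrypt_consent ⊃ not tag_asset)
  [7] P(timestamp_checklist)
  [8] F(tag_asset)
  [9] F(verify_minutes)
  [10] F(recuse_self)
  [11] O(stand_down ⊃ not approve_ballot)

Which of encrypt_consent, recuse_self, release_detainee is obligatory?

F(verify_minutes) at premise 9 means O(not verify_minutes).
Premise 3 is O(unfreeze_account ⊃ verify_minutes); contrapositively O(not verify_minutes ⊃ not unfreeze_account). Since O(not verify_minutes) holds, K gives O(not unfreeze_account).
Premise 2, O(not approve_ballot ⊃ unfreeze_account), contraposes to O(not unfreeze_account ⊃ approve_ballot); with O(not unfreeze_account) we get O(approve_ballot).
Premise 11, O(stand_down ⊃ not approve_ballot), contraposes to O(approve_ballot ⊃ not stand_down); with O(approve_ballot) we get O(not stand_down).
Premise 1 is O(not renew_affidavit ⊃ stand_down); contrapositively O(not stand_down ⊃ renew_affidavit). Since O(not stand_down) holds, K gives O(renew_affidavit).
Applying K to premise 5 (O(renew_affidavit ⊃ release_detainee)) and O(renew_affidavit) yields O(release_detainee).
So O(release_detainee) holds — release_detainee is obligatory. None of the other listed options is made obligatory by any chain of premises.

release_detainee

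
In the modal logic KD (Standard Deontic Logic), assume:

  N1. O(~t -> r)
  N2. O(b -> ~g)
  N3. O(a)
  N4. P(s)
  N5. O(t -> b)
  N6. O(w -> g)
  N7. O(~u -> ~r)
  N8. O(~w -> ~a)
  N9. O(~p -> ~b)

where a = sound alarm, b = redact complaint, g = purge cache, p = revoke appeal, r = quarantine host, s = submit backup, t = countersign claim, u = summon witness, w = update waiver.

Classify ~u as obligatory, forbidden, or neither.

From premise 3 we have O(a).
Premise 8 is O(~w -> ~a); contrapositively O(a -> w). Since O(a) holds, K gives O(w).
Applying K to premise 6 (O(w -> g)) and O(w) yields O(g).
Premise 2 is O(b -> ~g); contrapositively O(g -> ~b). Since O(g) holds, K gives O(~b).
Premise 5 is O(t -> b); contrapositively O(~b -> ~t). Since O(~b) holds, K gives O(~t).
Premise 1 is O(~t -> r); since O(~t), deontic closure gives O(r).
Premise 7 is O(~u -> ~r); contrapositively O(r -> u). Since O(r) holds, K gives O(u).
Premises 4, 9 do not contribute to this derivation.
Thus O(u), which is F(~u): ~u is forbidden.

Forbidden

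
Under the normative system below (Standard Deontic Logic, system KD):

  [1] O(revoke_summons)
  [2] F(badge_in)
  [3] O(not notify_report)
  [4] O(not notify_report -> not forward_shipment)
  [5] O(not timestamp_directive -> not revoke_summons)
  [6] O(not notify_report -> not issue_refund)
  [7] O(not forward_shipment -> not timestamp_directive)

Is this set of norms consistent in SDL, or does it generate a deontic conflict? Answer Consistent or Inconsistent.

Inconsistent

Premise 1 states O(revoke_summons) outright.
The contrapositive of premise 5 (O(not timestamp_directive -> not revoke_summons)) is O(revoke_summons -> timestamp_directive), and O(revoke_summons) is already established, so O(timestamp_directive).
The contrapositive of premise 7 (O(not forward_shipment -> not timestamp_directive)) is O(timestamp_directive -> forward_shipment), and O(timestamp_directive) is already established, so O(forward_shipment).
Premise 4, O(not notify_report -> not forward_shipment), contraposes to O(forward_shipment -> notify_report); with O(forward_shipment) we get O(notify_report).
But premise 3 directly asserts O(not notify_report).
We now have both O(notify_report) and O(not notify_report) — notify_report is simultaneously obligatory and forbidden, violating the D-axiom.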